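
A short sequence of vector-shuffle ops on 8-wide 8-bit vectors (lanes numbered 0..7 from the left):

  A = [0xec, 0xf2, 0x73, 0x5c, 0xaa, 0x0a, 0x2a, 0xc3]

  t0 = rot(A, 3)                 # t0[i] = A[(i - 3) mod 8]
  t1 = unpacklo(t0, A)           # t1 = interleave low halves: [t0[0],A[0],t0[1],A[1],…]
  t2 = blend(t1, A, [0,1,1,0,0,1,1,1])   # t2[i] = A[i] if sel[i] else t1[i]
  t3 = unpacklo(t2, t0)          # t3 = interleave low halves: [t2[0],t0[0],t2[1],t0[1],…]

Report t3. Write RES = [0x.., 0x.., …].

RES = [0x0a, 0x0a, 0xf2, 0x2a, 0x73, 0xc3, 0xf2, 0xec]

t0 = [0x0a, 0x2a, 0xc3, 0xec, 0xf2, 0x73, 0x5c, 0xaa]
t1 = [0x0a, 0xec, 0x2a, 0xf2, 0xc3, 0x73, 0xec, 0x5c]
t2 = [0x0a, 0xf2, 0x73, 0xf2, 0xc3, 0x0a, 0x2a, 0xc3]
t3 = [0x0a, 0x0a, 0xf2, 0x2a, 0x73, 0xc3, 0xf2, 0xec]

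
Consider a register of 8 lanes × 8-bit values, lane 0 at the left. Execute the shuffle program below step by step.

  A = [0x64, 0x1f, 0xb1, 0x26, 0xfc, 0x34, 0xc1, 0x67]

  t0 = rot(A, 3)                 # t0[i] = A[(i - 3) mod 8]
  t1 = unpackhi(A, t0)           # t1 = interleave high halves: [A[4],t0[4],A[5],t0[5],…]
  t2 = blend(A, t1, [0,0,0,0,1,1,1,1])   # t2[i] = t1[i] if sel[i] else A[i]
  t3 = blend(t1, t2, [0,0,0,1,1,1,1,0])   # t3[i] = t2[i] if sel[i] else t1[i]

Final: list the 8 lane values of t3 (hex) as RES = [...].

RES = [0xfc, 0x1f, 0x34, 0x26, 0xc1, 0x26, 0x67, 0xfc]

  t0: 34 c1 67 64 1f b1 26 fc
  t1: fc 1f 34 b1 c1 26 67 fc
  t2: 64 1f b1 26 c1 26 67 fc
  t3: fc 1f 34 26 c1 26 67 fc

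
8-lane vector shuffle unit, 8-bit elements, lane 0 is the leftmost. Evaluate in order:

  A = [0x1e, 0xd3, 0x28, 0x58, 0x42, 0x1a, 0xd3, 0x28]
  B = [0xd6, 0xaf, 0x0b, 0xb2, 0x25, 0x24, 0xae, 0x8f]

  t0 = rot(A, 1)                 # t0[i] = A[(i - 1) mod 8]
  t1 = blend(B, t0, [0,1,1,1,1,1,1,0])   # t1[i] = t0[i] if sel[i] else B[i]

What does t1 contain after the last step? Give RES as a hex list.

RES = [ 0xd6  0x1e  0xd3  0x28  0x58  0x42  0x1a  0x8f ]

t0 = [0x28, 0x1e, 0xd3, 0x28, 0x58, 0x42, 0x1a, 0xd3]
t1 = [0xd6, 0x1e, 0xd3, 0x28, 0x58, 0x42, 0x1a, 0x8f]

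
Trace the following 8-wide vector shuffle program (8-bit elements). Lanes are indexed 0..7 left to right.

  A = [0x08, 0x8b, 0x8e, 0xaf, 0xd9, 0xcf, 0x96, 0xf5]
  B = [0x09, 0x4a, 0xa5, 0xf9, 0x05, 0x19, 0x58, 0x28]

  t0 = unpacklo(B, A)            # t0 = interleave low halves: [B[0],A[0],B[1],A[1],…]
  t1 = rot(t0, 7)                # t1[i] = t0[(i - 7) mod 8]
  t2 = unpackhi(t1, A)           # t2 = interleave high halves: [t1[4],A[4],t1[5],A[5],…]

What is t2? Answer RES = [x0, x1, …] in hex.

RES = [0x8e, 0xd9, 0xf9, 0xcf, 0xaf, 0x96, 0x09, 0xf5]

  t0: 09 08 4a 8b a5 8e f9 af
  t1: 08 4a 8b a5 8e f9 af 09
  t2: 8e d9 f9 cf af 96 09 f5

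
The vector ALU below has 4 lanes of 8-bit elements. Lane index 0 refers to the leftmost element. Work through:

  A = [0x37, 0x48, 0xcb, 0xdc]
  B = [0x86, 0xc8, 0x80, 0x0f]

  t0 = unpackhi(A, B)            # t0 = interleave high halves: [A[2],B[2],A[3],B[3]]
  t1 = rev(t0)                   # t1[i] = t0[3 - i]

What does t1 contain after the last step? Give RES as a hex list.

RES = [0x0f, 0xdc, 0x80, 0xcb]

t0 = [0xcb, 0x80, 0xdc, 0x0f]
t1 = [0x0f, 0xdc, 0x80, 0xcb]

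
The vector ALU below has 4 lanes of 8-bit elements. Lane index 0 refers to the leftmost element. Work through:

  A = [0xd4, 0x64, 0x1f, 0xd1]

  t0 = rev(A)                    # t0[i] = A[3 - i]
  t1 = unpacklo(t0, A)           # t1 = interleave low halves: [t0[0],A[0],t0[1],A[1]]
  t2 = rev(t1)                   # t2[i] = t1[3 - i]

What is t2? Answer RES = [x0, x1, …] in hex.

RES = [ 0x64  0x1f  0xd4  0xd1 ]

  t0: d1 1f 64 d4
  t1: d1 d4 1f 64
  t2: 64 1f d4 d1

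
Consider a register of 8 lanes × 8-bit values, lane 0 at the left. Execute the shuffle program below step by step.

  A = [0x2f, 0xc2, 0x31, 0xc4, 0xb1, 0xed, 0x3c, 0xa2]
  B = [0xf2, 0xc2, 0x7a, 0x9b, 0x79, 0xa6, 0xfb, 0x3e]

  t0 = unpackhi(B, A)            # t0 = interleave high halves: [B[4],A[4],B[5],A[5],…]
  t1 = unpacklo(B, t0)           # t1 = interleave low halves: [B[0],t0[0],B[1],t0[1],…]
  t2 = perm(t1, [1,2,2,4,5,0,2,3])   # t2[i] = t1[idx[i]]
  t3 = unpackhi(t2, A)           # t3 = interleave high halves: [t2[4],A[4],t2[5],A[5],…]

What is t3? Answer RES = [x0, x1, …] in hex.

→ t0 |79|b1|a6|ed|fb|3c|3e|a2|
→ t1 |f2|79|c2|b1|7a|a6|9b|ed|
→ t2 |79|c2|c2|7a|a6|f2|c2|b1|
→ t3 |a6|b1|f2|ed|c2|3c|b1|a2|

RES = [ 0xa6  0xb1  0xf2  0xed  0xc2  0x3c  0xb1  0xa2 ]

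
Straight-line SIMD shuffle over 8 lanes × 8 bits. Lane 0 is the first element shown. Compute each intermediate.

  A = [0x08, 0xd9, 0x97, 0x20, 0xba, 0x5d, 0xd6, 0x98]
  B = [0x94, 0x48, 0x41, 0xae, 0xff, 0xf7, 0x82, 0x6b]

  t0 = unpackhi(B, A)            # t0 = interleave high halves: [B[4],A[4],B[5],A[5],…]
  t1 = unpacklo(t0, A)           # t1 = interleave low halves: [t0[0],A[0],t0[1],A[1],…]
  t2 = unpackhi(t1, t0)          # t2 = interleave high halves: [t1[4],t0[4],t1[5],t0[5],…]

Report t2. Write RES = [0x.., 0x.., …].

  t0: ff ba f7 5d 82 d6 6b 98
  t1: ff 08 ba d9 f7 97 5d 20
  t2: f7 82 97 d6 5d 6b 20 98

RES = [ 0xf7  0x82  0x97  0xd6  0x5d  0x6b  0x20  0x98 ]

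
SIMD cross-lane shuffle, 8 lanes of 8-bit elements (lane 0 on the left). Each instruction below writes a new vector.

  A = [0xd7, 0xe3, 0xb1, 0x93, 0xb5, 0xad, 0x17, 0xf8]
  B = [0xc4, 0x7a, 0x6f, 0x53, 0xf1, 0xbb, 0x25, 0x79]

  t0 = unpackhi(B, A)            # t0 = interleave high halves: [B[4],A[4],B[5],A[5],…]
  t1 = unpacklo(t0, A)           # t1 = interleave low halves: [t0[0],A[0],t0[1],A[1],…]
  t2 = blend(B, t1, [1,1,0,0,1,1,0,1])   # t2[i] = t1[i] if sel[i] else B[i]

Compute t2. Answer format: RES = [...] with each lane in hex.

RES = [ 0xf1  0xd7  0x6f  0x53  0xbb  0xb1  0x25  0x93 ]

  t0: f1 b5 bb ad 25 17 79 f8
  t1: f1 d7 b5 e3 bb b1 ad 93
  t2: f1 d7 6f 53 bb b1 25 93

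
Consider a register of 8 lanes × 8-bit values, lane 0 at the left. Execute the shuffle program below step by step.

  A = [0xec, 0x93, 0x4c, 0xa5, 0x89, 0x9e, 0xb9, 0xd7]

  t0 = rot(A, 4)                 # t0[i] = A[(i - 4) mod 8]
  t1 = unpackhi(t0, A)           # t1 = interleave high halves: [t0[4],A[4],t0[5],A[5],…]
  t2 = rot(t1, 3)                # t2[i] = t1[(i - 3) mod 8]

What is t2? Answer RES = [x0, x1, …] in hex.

RES = [0xb9, 0xa5, 0xd7, 0xec, 0x89, 0x93, 0x9e, 0x4c]

→ t0 |89|9e|b9|d7|ec|93|4c|a5|
→ t1 |ec|89|93|9e|4c|b9|a5|d7|
→ t2 |b9|a5|d7|ec|89|93|9e|4c|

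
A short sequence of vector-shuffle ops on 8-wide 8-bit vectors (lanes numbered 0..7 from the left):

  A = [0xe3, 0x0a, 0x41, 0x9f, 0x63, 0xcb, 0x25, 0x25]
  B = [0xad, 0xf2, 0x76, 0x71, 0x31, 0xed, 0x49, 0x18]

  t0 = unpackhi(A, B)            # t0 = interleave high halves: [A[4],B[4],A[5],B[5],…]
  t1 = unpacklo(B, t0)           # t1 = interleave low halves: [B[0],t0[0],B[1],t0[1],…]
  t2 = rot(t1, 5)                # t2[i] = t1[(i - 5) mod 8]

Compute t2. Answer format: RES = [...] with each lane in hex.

  t0: 63 31 cb ed 25 49 25 18
  t1: ad 63 f2 31 76 cb 71 ed
  t2: 31 76 cb 71 ed ad 63 f2

RES = [0x31, 0x76, 0xcb, 0x71, 0xed, 0xad, 0x63, 0xf2]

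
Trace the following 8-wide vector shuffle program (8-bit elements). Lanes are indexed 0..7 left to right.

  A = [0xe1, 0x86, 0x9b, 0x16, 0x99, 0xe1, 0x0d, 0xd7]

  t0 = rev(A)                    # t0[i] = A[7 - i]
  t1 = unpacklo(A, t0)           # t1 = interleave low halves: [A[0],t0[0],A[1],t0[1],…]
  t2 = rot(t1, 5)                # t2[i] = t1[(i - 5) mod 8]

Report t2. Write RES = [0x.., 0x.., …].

RES = [ 0x0d  0x9b  0xe1  0x16  0x99  0xe1  0xd7  0x86 ]

  t0: d7 0d e1 99 16 9b 86 e1
  t1: e1 d7 86 0d 9b e1 16 99
  t2: 0d 9b e1 16 99 e1 d7 86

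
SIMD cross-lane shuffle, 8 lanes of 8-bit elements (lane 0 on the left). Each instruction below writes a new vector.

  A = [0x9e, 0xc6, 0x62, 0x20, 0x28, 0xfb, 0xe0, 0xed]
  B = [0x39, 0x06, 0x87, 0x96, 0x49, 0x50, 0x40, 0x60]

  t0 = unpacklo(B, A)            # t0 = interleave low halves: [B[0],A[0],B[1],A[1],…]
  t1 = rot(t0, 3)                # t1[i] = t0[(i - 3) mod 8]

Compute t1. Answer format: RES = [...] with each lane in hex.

  t0: 39 9e 06 c6 87 62 96 20
  t1: 62 96 20 39 9e 06 c6 87

RES = [ 0x62  0x96  0x20  0x39  0x9e  0x06  0xc6  0x87 ]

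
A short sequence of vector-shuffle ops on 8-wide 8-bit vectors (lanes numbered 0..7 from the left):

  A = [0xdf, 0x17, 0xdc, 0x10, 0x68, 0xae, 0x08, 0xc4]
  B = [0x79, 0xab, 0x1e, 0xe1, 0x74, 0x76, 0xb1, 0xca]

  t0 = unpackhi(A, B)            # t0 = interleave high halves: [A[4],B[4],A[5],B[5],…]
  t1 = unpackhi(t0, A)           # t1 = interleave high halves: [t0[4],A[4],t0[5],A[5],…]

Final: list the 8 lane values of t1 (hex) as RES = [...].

RES = [ 0x08  0x68  0xb1  0xae  0xc4  0x08  0xca  0xc4 ]

  t0: 68 74 ae 76 08 b1 c4 ca
  t1: 08 68 b1 ae c4 08 ca c4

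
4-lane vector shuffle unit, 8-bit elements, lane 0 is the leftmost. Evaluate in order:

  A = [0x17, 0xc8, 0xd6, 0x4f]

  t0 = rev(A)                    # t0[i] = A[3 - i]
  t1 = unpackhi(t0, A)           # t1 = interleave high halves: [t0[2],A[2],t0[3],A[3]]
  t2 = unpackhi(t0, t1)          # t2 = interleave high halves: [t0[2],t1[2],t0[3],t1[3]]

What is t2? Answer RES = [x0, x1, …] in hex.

RES = [ 0xc8  0x17  0x17  0x4f ]

  t0: 4f d6 c8 17
  t1: c8 d6 17 4f
  t2: c8 17 17 4f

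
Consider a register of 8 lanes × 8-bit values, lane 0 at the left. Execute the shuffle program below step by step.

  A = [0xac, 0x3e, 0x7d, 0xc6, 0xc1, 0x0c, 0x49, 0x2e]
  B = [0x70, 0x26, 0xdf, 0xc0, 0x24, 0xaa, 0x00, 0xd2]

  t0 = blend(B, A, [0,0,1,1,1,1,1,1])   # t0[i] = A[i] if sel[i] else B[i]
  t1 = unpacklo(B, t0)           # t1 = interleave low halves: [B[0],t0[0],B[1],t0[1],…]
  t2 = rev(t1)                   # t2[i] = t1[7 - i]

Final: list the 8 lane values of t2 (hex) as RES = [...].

  t0: 70 26 7d c6 c1 0c 49 2e
  t1: 70 70 26 26 df 7d c0 c6
  t2: c6 c0 7d df 26 26 70 70

RES = [ 0xc6  0xc0  0x7d  0xdf  0x26  0x26  0x70  0x70 ]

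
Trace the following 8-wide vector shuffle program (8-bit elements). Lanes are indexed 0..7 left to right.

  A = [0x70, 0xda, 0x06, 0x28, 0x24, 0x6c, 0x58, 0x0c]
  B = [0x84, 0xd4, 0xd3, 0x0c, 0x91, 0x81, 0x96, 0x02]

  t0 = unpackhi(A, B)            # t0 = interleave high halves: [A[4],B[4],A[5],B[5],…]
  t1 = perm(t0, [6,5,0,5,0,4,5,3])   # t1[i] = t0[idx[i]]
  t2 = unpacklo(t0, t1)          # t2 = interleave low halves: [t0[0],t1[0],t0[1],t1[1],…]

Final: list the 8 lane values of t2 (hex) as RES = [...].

RES = [0x24, 0x0c, 0x91, 0x96, 0x6c, 0x24, 0x81, 0x96]

t0 = [0x24, 0x91, 0x6c, 0x81, 0x58, 0x96, 0x0c, 0x02]
t1 = [0x0c, 0x96, 0x24, 0x96, 0x24, 0x58, 0x96, 0x81]
t2 = [0x24, 0x0c, 0x91, 0x96, 0x6c, 0x24, 0x81, 0x96]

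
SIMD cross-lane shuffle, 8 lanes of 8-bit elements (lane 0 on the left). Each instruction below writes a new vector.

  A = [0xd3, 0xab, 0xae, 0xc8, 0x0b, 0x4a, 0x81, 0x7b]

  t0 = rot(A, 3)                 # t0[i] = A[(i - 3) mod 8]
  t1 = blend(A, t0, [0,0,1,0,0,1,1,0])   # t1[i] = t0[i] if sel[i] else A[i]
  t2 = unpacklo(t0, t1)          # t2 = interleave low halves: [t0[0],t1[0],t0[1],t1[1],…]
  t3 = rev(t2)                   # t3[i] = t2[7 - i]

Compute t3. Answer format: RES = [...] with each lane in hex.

t0 = [0x4a, 0x81, 0x7b, 0xd3, 0xab, 0xae, 0xc8, 0x0b]
t1 = [0xd3, 0xab, 0x7b, 0xc8, 0x0b, 0xae, 0xc8, 0x7b]
t2 = [0x4a, 0xd3, 0x81, 0xab, 0x7b, 0x7b, 0xd3, 0xc8]
t3 = [0xc8, 0xd3, 0x7b, 0x7b, 0xab, 0x81, 0xd3, 0x4a]

RES = [0xc8, 0xd3, 0x7b, 0x7b, 0xab, 0x81, 0xd3, 0x4a]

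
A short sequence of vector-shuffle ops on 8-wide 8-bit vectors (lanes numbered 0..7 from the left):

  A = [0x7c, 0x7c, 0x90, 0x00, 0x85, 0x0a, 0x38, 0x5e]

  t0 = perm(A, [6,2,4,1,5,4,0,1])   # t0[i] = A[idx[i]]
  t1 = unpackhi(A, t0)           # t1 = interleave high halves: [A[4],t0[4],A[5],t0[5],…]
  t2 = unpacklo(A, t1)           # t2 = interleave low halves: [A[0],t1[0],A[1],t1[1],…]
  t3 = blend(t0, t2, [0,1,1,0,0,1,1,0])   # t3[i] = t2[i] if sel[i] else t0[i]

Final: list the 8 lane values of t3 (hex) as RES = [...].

RES = [ 0x38  0x85  0x7c  0x7c  0x0a  0x0a  0x00  0x7c ]

→ t0 |38|90|85|7c|0a|85|7c|7c|
→ t1 |85|0a|0a|85|38|7c|5e|7c|
→ t2 |7c|85|7c|0a|90|0a|00|85|
→ t3 |38|85|7c|7c|0a|0a|00|7c|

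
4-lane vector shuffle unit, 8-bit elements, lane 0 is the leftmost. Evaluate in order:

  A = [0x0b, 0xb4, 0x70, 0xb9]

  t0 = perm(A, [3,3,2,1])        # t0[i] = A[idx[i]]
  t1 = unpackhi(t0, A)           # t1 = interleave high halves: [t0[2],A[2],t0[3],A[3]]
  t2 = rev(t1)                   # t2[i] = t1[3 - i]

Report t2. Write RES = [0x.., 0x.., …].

  t0: b9 b9 70 b4
  t1: 70 70 b4 b9
  t2: b9 b4 70 70

RES = [ 0xb9  0xb4  0x70  0x70 ]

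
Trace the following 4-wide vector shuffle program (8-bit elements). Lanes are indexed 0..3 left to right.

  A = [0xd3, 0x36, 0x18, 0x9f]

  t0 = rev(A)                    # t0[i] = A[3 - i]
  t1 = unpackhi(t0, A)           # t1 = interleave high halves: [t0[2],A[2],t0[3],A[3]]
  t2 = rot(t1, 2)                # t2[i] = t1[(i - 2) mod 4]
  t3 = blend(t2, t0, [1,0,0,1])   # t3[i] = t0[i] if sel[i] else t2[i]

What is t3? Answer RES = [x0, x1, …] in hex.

RES = [ 0x9f  0x9f  0x36  0xd3 ]

→ t0 |9f|18|36|d3|
→ t1 |36|18|d3|9f|
→ t2 |d3|9f|36|18|
→ t3 |9f|9f|36|d3|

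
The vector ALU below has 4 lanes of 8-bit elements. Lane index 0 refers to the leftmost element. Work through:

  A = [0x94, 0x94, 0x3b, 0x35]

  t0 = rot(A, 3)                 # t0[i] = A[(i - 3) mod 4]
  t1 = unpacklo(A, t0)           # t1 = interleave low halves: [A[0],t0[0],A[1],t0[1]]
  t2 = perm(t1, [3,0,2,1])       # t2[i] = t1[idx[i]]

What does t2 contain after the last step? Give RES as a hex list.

→ t0 |94|3b|35|94|
→ t1 |94|94|94|3b|
→ t2 |3b|94|94|94|

RES = [0x3b, 0x94, 0x94, 0x94]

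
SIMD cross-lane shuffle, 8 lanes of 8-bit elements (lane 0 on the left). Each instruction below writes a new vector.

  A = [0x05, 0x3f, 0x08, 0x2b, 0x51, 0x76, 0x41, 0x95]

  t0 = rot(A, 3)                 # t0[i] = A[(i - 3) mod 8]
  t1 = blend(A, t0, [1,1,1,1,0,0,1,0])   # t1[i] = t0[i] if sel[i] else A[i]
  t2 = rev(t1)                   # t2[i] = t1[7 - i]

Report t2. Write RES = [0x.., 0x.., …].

RES = [ 0x95  0x2b  0x76  0x51  0x05  0x95  0x41  0x76 ]

t0 = [0x76, 0x41, 0x95, 0x05, 0x3f, 0x08, 0x2b, 0x51]
t1 = [0x76, 0x41, 0x95, 0x05, 0x51, 0x76, 0x2b, 0x95]
t2 = [0x95, 0x2b, 0x76, 0x51, 0x05, 0x95, 0x41, 0x76]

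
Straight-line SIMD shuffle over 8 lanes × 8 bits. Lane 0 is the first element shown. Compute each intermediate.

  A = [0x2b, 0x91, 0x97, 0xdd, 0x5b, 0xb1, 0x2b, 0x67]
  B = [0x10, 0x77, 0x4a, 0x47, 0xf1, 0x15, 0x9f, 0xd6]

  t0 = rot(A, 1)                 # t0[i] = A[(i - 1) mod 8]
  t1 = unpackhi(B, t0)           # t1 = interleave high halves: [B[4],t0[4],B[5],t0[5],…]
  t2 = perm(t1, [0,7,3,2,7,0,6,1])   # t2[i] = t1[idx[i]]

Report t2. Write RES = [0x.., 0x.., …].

RES = [ 0xf1  0x2b  0x5b  0x15  0x2b  0xf1  0xd6  0xdd ]

→ t0 |67|2b|91|97|dd|5b|b1|2b|
→ t1 |f1|dd|15|5b|9f|b1|d6|2b|
→ t2 |f1|2b|5b|15|2b|f1|d6|dd|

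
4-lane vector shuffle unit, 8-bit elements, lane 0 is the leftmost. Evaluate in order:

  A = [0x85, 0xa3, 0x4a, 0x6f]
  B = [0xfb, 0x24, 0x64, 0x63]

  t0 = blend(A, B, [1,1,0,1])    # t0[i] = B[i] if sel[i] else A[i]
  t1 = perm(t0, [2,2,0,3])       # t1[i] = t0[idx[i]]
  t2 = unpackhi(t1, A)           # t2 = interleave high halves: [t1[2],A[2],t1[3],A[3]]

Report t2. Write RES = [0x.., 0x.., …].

  t0: fb 24 4a 63
  t1: 4a 4a fb 63
  t2: fb 4a 63 6f

RES = [ 0xfb  0x4a  0x63  0x6f ]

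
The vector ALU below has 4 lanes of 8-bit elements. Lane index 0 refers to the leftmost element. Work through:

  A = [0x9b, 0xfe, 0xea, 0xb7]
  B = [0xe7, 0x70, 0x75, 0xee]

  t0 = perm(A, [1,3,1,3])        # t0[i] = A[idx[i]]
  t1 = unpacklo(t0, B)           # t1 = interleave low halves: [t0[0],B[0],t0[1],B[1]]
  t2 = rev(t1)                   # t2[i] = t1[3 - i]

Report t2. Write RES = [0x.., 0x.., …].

  t0: fe b7 fe b7
  t1: fe e7 b7 70
  t2: 70 b7 e7 fe

RES = [ 0x70  0xb7  0xe7  0xfe ]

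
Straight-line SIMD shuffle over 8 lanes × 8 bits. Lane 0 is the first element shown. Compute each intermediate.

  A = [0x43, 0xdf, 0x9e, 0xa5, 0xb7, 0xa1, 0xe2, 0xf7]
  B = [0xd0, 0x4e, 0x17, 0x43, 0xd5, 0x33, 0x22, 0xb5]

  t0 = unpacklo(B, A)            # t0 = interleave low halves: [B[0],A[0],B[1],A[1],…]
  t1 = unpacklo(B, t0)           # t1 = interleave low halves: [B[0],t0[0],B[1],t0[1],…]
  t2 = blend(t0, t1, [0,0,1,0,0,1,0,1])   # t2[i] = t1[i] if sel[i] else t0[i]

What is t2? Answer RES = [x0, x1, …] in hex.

RES = [0xd0, 0x43, 0x4e, 0xdf, 0x17, 0x4e, 0x43, 0xdf]

→ t0 |d0|43|4e|df|17|9e|43|a5|
→ t1 |d0|d0|4e|43|17|4e|43|df|
→ t2 |d0|43|4e|df|17|4e|43|df|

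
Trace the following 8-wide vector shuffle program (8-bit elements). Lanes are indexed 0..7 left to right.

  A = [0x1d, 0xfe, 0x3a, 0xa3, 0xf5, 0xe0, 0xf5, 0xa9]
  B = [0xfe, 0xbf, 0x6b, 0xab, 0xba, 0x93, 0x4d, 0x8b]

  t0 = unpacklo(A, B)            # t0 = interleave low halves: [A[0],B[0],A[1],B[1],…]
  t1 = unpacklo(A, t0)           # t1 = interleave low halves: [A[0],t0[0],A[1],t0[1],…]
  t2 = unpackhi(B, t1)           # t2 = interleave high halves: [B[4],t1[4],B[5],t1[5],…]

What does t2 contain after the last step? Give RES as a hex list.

RES = [0xba, 0x3a, 0x93, 0xfe, 0x4d, 0xa3, 0x8b, 0xbf]

t0 = [0x1d, 0xfe, 0xfe, 0xbf, 0x3a, 0x6b, 0xa3, 0xab]
t1 = [0x1d, 0x1d, 0xfe, 0xfe, 0x3a, 0xfe, 0xa3, 0xbf]
t2 = [0xba, 0x3a, 0x93, 0xfe, 0x4d, 0xa3, 0x8b, 0xbf]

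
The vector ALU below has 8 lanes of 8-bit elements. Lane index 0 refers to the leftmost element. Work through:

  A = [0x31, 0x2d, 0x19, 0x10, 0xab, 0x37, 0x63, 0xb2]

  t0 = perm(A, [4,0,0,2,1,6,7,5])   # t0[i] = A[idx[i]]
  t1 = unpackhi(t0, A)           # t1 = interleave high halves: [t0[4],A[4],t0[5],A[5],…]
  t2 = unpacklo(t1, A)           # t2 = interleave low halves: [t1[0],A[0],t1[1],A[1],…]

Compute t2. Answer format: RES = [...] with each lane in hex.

t0 = [0xab, 0x31, 0x31, 0x19, 0x2d, 0x63, 0xb2, 0x37]
t1 = [0x2d, 0xab, 0x63, 0x37, 0xb2, 0x63, 0x37, 0xb2]
t2 = [0x2d, 0x31, 0xab, 0x2d, 0x63, 0x19, 0x37, 0x10]

RES = [ 0x2d  0x31  0xab  0x2d  0x63  0x19  0x37  0x10 ]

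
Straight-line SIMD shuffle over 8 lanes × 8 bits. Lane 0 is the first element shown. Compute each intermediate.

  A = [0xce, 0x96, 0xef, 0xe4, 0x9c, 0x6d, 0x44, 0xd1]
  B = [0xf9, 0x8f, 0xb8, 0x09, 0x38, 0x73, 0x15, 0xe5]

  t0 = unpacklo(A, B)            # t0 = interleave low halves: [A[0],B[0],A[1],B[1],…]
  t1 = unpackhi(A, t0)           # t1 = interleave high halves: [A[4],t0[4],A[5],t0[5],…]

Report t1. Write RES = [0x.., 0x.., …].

→ t0 |ce|f9|96|8f|ef|b8|e4|09|
→ t1 |9c|ef|6d|b8|44|e4|d1|09|

RES = [ 0x9c  0xef  0x6d  0xb8  0x44  0xe4  0xd1  0x09 ]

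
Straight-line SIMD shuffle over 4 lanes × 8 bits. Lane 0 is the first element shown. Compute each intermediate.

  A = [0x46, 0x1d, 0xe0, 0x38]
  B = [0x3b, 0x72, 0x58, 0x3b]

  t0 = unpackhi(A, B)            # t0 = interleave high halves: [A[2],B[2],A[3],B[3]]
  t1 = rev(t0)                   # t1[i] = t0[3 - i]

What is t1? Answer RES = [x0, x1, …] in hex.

→ t0 |e0|58|38|3b|
→ t1 |3b|38|58|e0|

RES = [ 0x3b  0x38  0x58  0xe0 ]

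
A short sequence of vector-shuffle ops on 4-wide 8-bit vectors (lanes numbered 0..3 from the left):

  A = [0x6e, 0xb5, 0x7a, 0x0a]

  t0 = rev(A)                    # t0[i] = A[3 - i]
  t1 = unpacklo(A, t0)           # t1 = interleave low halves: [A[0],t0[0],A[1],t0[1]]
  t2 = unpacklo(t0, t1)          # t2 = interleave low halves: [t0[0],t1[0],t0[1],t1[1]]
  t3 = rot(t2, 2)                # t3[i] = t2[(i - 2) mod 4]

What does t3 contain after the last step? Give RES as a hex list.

t0 = [0x0a, 0x7a, 0xb5, 0x6e]
t1 = [0x6e, 0x0a, 0xb5, 0x7a]
t2 = [0x0a, 0x6e, 0x7a, 0x0a]
t3 = [0x7a, 0x0a, 0x0a, 0x6e]

RES = [ 0x7a  0x0a  0x0a  0x6e ]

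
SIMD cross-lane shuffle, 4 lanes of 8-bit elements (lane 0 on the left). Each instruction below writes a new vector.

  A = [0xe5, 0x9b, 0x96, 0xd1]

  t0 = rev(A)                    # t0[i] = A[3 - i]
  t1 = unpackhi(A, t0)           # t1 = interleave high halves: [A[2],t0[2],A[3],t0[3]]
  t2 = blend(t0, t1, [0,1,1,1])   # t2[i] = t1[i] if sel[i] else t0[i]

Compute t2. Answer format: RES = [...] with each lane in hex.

RES = [0xd1, 0x9b, 0xd1, 0xe5]

t0 = [0xd1, 0x96, 0x9b, 0xe5]
t1 = [0x96, 0x9b, 0xd1, 0xe5]
t2 = [0xd1, 0x9b, 0xd1, 0xe5]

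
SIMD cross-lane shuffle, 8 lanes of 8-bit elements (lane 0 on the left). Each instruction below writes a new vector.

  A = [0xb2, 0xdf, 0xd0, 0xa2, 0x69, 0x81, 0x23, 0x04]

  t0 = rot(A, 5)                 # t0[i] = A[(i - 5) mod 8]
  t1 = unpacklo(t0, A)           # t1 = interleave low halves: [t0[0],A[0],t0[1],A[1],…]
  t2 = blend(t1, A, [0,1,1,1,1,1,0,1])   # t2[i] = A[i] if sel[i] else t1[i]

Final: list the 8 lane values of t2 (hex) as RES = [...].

RES = [0xa2, 0xdf, 0xd0, 0xa2, 0x69, 0x81, 0x23, 0x04]

  t0: a2 69 81 23 04 b2 df d0
  t1: a2 b2 69 df 81 d0 23 a2
  t2: a2 df d0 a2 69 81 23 04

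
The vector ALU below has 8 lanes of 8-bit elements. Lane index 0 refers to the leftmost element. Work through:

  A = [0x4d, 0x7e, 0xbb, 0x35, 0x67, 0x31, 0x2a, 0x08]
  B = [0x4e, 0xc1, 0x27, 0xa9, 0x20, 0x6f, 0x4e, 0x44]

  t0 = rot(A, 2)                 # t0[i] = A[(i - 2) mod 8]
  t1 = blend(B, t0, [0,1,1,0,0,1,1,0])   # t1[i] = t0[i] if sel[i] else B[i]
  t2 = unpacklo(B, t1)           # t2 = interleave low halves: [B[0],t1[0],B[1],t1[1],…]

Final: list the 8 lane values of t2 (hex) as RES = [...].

→ t0 |2a|08|4d|7e|bb|35|67|31|
→ t1 |4e|08|4d|a9|20|35|67|44|
→ t2 |4e|4e|c1|08|27|4d|a9|a9|

RES = [ 0x4e  0x4e  0xc1  0x08  0x27  0x4d  0xa9  0xa9 ]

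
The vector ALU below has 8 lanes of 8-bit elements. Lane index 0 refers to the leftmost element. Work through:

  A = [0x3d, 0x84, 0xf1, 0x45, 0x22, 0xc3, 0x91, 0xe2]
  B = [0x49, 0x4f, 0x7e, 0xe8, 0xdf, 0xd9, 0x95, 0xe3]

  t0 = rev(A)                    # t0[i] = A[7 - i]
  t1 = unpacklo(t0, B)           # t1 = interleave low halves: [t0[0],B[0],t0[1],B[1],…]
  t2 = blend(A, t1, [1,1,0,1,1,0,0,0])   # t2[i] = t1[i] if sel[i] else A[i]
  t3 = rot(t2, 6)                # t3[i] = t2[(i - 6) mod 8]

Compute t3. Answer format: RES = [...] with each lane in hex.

  t0: e2 91 c3 22 45 f1 84 3d
  t1: e2 49 91 4f c3 7e 22 e8
  t2: e2 49 f1 4f c3 c3 91 e2
  t3: f1 4f c3 c3 91 e2 e2 49

RES = [ 0xf1  0x4f  0xc3  0xc3  0x91  0xe2  0xe2  0x49 ]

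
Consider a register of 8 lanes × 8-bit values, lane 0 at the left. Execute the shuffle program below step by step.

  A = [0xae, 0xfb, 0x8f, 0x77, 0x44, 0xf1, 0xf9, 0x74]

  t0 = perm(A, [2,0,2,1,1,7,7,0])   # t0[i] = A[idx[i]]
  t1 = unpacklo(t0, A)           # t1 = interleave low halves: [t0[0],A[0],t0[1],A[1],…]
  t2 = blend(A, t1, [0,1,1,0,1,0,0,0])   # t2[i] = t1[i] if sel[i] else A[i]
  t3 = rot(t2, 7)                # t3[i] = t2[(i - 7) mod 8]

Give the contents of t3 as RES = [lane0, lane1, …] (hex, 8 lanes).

RES = [0xae, 0xae, 0x77, 0x8f, 0xf1, 0xf9, 0x74, 0xae]

  t0: 8f ae 8f fb fb 74 74 ae
  t1: 8f ae ae fb 8f 8f fb 77
  t2: ae ae ae 77 8f f1 f9 74
  t3: ae ae 77 8f f1 f9 74 ae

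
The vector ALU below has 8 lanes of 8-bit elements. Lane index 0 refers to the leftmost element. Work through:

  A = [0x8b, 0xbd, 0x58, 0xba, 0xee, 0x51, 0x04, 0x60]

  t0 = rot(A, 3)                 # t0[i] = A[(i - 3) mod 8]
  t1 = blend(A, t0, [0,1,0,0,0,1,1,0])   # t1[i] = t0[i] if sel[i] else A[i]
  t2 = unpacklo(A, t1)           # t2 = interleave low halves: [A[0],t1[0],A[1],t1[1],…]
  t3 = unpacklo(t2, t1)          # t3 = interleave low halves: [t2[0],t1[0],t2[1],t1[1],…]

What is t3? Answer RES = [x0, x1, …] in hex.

t0 = [0x51, 0x04, 0x60, 0x8b, 0xbd, 0x58, 0xba, 0xee]
t1 = [0x8b, 0x04, 0x58, 0xba, 0xee, 0x58, 0xba, 0x60]
t2 = [0x8b, 0x8b, 0xbd, 0x04, 0x58, 0x58, 0xba, 0xba]
t3 = [0x8b, 0x8b, 0x8b, 0x04, 0xbd, 0x58, 0x04, 0xba]

RES = [ 0x8b  0x8b  0x8b  0x04  0xbd  0x58  0x04  0xba ]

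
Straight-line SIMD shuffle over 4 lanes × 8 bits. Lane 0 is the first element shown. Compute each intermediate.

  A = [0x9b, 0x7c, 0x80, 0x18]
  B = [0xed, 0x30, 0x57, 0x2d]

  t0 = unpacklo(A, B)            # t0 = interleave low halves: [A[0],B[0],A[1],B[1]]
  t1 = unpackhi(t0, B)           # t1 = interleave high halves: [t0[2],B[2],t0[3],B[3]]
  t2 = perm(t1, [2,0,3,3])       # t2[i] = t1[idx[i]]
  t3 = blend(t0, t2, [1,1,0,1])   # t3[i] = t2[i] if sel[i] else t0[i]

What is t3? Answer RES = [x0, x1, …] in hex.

RES = [0x30, 0x7c, 0x7c, 0x2d]

t0 = [0x9b, 0xed, 0x7c, 0x30]
t1 = [0x7c, 0x57, 0x30, 0x2d]
t2 = [0x30, 0x7c, 0x2d, 0x2d]
t3 = [0x30, 0x7c, 0x7c, 0x2d]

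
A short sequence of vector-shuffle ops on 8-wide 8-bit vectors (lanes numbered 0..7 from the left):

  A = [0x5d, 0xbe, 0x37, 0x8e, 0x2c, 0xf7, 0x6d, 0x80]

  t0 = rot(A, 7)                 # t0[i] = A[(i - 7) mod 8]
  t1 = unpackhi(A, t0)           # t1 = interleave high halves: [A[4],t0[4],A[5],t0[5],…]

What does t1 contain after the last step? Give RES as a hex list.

  t0: be 37 8e 2c f7 6d 80 5d
  t1: 2c f7 f7 6d 6d 80 80 5d

RES = [ 0x2c  0xf7  0xf7  0x6d  0x6d  0x80  0x80  0x5d ]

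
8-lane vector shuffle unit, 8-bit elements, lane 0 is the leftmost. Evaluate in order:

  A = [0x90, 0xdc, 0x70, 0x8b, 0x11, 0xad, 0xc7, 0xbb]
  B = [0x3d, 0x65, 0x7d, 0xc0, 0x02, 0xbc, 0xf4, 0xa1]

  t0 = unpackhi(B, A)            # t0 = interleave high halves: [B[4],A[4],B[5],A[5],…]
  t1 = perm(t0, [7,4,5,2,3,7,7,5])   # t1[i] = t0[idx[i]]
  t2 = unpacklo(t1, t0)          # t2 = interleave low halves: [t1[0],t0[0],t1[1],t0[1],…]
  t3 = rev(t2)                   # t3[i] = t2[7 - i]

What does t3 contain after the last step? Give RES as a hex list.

RES = [0xad, 0xbc, 0xbc, 0xc7, 0x11, 0xf4, 0x02, 0xbb]

  t0: 02 11 bc ad f4 c7 a1 bb
  t1: bb f4 c7 bc ad bb bb c7
  t2: bb 02 f4 11 c7 bc bc ad
  t3: ad bc bc c7 11 f4 02 bb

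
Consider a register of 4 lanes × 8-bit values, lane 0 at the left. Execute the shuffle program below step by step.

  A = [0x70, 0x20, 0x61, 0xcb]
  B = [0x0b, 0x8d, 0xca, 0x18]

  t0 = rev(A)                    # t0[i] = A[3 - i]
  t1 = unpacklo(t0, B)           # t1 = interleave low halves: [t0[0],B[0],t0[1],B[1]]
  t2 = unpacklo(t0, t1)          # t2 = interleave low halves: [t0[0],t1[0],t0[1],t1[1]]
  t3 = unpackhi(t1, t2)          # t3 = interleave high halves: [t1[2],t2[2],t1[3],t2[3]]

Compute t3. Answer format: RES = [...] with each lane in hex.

RES = [ 0x61  0x61  0x8d  0x0b ]

  t0: cb 61 20 70
  t1: cb 0b 61 8d
  t2: cb cb 61 0b
  t3: 61 61 8d 0b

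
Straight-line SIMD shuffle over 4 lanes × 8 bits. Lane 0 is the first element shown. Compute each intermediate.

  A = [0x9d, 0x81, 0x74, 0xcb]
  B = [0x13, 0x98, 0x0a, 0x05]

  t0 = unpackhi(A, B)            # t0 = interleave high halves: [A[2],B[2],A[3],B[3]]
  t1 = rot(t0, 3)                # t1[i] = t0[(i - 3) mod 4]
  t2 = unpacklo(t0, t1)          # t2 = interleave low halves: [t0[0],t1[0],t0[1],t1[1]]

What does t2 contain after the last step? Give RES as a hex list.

RES = [ 0x74  0x0a  0x0a  0xcb ]

t0 = [0x74, 0x0a, 0xcb, 0x05]
t1 = [0x0a, 0xcb, 0x05, 0x74]
t2 = [0x74, 0x0a, 0x0a, 0xcb]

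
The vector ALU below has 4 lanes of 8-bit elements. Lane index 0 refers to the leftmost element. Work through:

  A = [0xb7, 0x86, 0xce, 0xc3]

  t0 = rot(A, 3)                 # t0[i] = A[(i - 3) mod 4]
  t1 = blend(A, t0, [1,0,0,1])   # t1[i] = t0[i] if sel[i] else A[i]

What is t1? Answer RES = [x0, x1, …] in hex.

RES = [0x86, 0x86, 0xce, 0xb7]

t0 = [0x86, 0xce, 0xc3, 0xb7]
t1 = [0x86, 0x86, 0xce, 0xb7]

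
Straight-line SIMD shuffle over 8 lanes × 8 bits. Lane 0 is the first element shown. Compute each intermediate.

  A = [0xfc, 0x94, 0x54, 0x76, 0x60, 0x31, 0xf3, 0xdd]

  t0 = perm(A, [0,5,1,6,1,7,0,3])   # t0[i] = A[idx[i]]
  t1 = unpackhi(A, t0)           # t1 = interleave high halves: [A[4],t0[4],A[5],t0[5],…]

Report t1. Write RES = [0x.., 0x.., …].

RES = [ 0x60  0x94  0x31  0xdd  0xf3  0xfc  0xdd  0x76 ]

  t0: fc 31 94 f3 94 dd fc 76
  t1: 60 94 31 dd f3 fc dd 76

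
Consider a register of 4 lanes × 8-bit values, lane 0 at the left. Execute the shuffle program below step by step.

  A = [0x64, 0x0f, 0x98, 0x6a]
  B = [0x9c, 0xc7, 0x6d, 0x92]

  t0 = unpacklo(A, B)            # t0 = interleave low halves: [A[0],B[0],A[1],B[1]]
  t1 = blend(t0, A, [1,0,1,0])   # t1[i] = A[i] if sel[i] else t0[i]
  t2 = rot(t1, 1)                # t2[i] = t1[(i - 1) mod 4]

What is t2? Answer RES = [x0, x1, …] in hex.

RES = [0xc7, 0x64, 0x9c, 0x98]

t0 = [0x64, 0x9c, 0x0f, 0xc7]
t1 = [0x64, 0x9c, 0x98, 0xc7]
t2 = [0xc7, 0x64, 0x9c, 0x98]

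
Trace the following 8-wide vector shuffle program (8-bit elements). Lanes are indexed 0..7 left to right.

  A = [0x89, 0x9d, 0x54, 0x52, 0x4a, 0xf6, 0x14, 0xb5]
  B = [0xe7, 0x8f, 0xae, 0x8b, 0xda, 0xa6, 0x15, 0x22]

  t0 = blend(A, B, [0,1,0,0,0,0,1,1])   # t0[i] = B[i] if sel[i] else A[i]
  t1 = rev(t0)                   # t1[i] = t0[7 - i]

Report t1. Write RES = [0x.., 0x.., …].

t0 = [0x89, 0x8f, 0x54, 0x52, 0x4a, 0xf6, 0x15, 0x22]
t1 = [0x22, 0x15, 0xf6, 0x4a, 0x52, 0x54, 0x8f, 0x89]

RES = [ 0x22  0x15  0xf6  0x4a  0x52  0x54  0x8f  0x89 ]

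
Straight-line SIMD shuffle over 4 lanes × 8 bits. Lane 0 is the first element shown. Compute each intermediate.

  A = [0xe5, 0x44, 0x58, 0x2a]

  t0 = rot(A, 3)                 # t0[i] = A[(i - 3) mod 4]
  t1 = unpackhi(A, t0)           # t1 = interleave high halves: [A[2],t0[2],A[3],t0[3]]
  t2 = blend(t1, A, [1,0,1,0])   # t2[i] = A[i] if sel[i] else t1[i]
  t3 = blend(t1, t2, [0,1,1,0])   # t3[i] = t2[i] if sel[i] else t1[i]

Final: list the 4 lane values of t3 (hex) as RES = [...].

→ t0 |44|58|2a|e5|
→ t1 |58|2a|2a|e5|
→ t2 |e5|2a|58|e5|
→ t3 |58|2a|58|e5|

RES = [ 0x58  0x2a  0x58  0xe5 ]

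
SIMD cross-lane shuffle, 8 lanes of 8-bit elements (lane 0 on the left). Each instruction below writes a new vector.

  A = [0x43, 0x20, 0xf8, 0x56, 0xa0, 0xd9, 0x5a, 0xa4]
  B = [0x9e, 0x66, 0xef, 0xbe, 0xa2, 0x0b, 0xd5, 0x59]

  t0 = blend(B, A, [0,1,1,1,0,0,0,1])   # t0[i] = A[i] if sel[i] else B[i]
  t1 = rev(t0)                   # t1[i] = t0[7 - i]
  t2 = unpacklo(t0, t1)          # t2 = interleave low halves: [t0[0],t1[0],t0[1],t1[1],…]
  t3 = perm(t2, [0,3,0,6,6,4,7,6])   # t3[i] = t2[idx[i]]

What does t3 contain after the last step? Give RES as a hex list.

t0 = [0x9e, 0x20, 0xf8, 0x56, 0xa2, 0x0b, 0xd5, 0xa4]
t1 = [0xa4, 0xd5, 0x0b, 0xa2, 0x56, 0xf8, 0x20, 0x9e]
t2 = [0x9e, 0xa4, 0x20, 0xd5, 0xf8, 0x0b, 0x56, 0xa2]
t3 = [0x9e, 0xd5, 0x9e, 0x56, 0x56, 0xf8, 0xa2, 0x56]

RES = [0x9e, 0xd5, 0x9e, 0x56, 0x56, 0xf8, 0xa2, 0x56]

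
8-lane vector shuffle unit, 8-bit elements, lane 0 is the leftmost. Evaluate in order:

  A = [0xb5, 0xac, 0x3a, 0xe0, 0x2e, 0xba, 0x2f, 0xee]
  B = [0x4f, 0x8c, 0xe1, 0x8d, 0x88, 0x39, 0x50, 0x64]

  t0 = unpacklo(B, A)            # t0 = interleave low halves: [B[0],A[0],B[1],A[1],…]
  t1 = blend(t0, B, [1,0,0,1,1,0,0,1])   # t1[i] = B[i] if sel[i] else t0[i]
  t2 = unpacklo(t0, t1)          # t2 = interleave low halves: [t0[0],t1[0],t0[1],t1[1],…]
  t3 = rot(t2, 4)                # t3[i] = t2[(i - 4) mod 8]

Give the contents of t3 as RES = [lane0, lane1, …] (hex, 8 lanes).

RES = [0x8c, 0x8c, 0xac, 0x8d, 0x4f, 0x4f, 0xb5, 0xb5]

t0 = [0x4f, 0xb5, 0x8c, 0xac, 0xe1, 0x3a, 0x8d, 0xe0]
t1 = [0x4f, 0xb5, 0x8c, 0x8d, 0x88, 0x3a, 0x8d, 0x64]
t2 = [0x4f, 0x4f, 0xb5, 0xb5, 0x8c, 0x8c, 0xac, 0x8d]
t3 = [0x8c, 0x8c, 0xac, 0x8d, 0x4f, 0x4f, 0xb5, 0xb5]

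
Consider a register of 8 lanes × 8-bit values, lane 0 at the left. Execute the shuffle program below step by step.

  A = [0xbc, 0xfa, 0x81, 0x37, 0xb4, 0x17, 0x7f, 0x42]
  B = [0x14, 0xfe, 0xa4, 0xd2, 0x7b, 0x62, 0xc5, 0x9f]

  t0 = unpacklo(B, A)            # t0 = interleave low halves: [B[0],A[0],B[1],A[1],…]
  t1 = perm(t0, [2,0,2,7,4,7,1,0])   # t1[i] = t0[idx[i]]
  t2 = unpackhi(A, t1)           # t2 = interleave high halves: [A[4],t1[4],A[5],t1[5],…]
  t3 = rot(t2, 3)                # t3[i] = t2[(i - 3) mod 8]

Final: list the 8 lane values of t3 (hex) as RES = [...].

RES = [0xbc, 0x42, 0x14, 0xb4, 0xa4, 0x17, 0x37, 0x7f]

t0 = [0x14, 0xbc, 0xfe, 0xfa, 0xa4, 0x81, 0xd2, 0x37]
t1 = [0xfe, 0x14, 0xfe, 0x37, 0xa4, 0x37, 0xbc, 0x14]
t2 = [0xb4, 0xa4, 0x17, 0x37, 0x7f, 0xbc, 0x42, 0x14]
t3 = [0xbc, 0x42, 0x14, 0xb4, 0xa4, 0x17, 0x37, 0x7f]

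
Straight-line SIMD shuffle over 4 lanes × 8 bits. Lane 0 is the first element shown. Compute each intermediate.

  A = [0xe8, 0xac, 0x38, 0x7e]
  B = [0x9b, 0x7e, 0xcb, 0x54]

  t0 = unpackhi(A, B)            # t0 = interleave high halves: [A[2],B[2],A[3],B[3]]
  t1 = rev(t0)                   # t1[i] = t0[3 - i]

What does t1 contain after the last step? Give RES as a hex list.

RES = [0x54, 0x7e, 0xcb, 0x38]

  t0: 38 cb 7e 54
  t1: 54 7e cb 38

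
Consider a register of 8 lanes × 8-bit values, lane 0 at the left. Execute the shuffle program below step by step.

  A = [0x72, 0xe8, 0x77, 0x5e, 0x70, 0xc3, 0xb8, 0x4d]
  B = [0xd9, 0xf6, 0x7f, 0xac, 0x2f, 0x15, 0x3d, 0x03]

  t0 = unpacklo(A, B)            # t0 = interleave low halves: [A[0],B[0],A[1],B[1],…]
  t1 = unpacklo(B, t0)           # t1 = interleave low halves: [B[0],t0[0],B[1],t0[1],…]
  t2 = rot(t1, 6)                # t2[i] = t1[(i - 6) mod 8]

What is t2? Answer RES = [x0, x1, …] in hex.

RES = [ 0xf6  0xd9  0x7f  0xe8  0xac  0xf6  0xd9  0x72 ]

t0 = [0x72, 0xd9, 0xe8, 0xf6, 0x77, 0x7f, 0x5e, 0xac]
t1 = [0xd9, 0x72, 0xf6, 0xd9, 0x7f, 0xe8, 0xac, 0xf6]
t2 = [0xf6, 0xd9, 0x7f, 0xe8, 0xac, 0xf6, 0xd9, 0x72]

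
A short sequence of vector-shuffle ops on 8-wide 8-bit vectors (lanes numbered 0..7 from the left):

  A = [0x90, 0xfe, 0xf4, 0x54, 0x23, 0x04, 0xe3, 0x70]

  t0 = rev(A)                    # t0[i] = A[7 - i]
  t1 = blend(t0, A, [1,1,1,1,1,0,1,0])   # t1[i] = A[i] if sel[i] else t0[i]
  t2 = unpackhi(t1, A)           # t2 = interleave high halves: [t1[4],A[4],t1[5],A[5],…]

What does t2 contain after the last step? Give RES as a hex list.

RES = [ 0x23  0x23  0xf4  0x04  0xe3  0xe3  0x90  0x70 ]

t0 = [0x70, 0xe3, 0x04, 0x23, 0x54, 0xf4, 0xfe, 0x90]
t1 = [0x90, 0xfe, 0xf4, 0x54, 0x23, 0xf4, 0xe3, 0x90]
t2 = [0x23, 0x23, 0xf4, 0x04, 0xe3, 0xe3, 0x90, 0x70]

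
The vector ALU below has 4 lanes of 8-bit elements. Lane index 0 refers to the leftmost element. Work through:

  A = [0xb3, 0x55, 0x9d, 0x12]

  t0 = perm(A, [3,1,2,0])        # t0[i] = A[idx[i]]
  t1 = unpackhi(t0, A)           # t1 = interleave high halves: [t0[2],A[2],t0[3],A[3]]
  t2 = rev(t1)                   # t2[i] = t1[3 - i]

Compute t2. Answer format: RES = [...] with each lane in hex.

t0 = [0x12, 0x55, 0x9d, 0xb3]
t1 = [0x9d, 0x9d, 0xb3, 0x12]
t2 = [0x12, 0xb3, 0x9d, 0x9d]

RES = [ 0x12  0xb3  0x9d  0x9d ]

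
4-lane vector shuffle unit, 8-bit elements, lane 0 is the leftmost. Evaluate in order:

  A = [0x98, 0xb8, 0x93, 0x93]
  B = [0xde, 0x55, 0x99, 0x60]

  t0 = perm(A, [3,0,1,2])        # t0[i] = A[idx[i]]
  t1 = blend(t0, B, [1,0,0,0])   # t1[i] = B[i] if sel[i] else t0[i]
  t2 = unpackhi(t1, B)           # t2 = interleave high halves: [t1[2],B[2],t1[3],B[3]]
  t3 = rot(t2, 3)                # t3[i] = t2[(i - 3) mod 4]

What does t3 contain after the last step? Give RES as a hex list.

RES = [0x99, 0x93, 0x60, 0xb8]

t0 = [0x93, 0x98, 0xb8, 0x93]
t1 = [0xde, 0x98, 0xb8, 0x93]
t2 = [0xb8, 0x99, 0x93, 0x60]
t3 = [0x99, 0x93, 0x60, 0xb8]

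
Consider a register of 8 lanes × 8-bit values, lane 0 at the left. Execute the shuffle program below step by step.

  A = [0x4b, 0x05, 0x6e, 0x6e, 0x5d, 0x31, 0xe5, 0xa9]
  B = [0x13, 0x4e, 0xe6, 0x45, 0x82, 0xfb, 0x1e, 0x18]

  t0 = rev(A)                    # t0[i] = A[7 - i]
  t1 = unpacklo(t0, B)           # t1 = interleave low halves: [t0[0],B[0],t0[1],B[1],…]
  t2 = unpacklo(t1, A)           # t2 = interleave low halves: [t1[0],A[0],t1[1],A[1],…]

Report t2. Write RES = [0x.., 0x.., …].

RES = [0xa9, 0x4b, 0x13, 0x05, 0xe5, 0x6e, 0x4e, 0x6e]

→ t0 |a9|e5|31|5d|6e|6e|05|4b|
→ t1 |a9|13|e5|4e|31|e6|5d|45|
→ t2 |a9|4b|13|05|e5|6e|4e|6e|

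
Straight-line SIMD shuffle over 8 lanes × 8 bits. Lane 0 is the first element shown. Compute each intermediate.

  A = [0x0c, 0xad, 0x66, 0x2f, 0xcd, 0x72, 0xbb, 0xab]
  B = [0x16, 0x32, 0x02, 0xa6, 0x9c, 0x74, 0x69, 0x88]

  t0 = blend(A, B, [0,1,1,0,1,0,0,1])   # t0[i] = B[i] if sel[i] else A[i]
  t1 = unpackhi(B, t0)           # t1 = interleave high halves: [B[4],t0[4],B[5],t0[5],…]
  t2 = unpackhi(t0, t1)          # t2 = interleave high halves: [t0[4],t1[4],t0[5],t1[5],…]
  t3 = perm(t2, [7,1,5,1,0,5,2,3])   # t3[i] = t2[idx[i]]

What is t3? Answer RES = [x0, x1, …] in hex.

RES = [ 0x88  0x69  0x88  0x69  0x9c  0x88  0x72  0xbb ]

  t0: 0c 32 02 2f 9c 72 bb 88
  t1: 9c 9c 74 72 69 bb 88 88
  t2: 9c 69 72 bb bb 88 88 88
  t3: 88 69 88 69 9c 88 72 bb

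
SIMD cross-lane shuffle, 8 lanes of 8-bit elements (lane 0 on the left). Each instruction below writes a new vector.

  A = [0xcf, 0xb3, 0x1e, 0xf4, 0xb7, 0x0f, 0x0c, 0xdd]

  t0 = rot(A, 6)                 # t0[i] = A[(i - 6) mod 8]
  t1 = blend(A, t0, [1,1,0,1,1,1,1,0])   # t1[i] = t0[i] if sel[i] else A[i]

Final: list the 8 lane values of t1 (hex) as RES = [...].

RES = [0x1e, 0xf4, 0x1e, 0x0f, 0x0c, 0xdd, 0xcf, 0xdd]

t0 = [0x1e, 0xf4, 0xb7, 0x0f, 0x0c, 0xdd, 0xcf, 0xb3]
t1 = [0x1e, 0xf4, 0x1e, 0x0f, 0x0c, 0xdd, 0xcf, 0xdd]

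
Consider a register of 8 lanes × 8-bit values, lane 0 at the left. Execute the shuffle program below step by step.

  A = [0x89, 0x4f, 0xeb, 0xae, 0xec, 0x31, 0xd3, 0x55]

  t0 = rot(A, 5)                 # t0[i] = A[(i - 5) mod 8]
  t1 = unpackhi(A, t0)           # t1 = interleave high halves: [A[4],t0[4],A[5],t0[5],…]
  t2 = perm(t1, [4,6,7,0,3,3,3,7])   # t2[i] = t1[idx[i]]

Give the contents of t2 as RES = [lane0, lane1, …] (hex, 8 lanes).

→ t0 |ae|ec|31|d3|55|89|4f|eb|
→ t1 |ec|55|31|89|d3|4f|55|eb|
→ t2 |d3|55|eb|ec|89|89|89|eb|

RES = [0xd3, 0x55, 0xeb, 0xec, 0x89, 0x89, 0x89, 0xeb]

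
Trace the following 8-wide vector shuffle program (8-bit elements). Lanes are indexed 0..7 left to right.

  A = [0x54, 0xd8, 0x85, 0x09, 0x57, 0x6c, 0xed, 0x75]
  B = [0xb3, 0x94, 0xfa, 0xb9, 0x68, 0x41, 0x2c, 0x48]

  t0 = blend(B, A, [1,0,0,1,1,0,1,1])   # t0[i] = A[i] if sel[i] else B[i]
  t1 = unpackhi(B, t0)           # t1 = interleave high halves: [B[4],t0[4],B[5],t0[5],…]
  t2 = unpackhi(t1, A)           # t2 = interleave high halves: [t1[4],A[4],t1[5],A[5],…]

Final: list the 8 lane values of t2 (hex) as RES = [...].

→ t0 |54|94|fa|09|57|41|ed|75|
→ t1 |68|57|41|41|2c|ed|48|75|
→ t2 |2c|57|ed|6c|48|ed|75|75|

RES = [ 0x2c  0x57  0xed  0x6c  0x48  0xed  0x75  0x75 ]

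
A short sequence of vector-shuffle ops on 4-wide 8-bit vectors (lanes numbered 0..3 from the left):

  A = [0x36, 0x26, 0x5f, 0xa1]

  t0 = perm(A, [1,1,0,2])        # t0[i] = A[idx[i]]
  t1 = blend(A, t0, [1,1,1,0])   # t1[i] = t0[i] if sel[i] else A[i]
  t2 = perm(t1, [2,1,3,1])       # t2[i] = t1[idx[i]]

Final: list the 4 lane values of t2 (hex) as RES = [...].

RES = [0x36, 0x26, 0xa1, 0x26]

t0 = [0x26, 0x26, 0x36, 0x5f]
t1 = [0x26, 0x26, 0x36, 0xa1]
t2 = [0x36, 0x26, 0xa1, 0x26]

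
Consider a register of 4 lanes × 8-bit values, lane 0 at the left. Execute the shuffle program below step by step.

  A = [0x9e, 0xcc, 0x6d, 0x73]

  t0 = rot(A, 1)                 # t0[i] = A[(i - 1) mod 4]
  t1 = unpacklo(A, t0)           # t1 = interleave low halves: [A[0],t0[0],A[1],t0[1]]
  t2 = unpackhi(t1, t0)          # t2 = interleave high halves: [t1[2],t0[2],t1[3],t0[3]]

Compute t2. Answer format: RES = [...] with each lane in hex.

→ t0 |73|9e|cc|6d|
→ t1 |9e|73|cc|9e|
→ t2 |cc|cc|9e|6d|

RES = [ 0xcc  0xcc  0x9e  0x6d ]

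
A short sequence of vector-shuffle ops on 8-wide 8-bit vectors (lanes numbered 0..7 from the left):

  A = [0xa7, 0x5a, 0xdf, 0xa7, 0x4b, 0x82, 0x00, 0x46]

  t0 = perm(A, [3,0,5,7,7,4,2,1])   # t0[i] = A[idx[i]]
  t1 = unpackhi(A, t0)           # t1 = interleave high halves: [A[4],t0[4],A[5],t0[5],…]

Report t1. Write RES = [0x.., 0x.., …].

→ t0 |a7|a7|82|46|46|4b|df|5a|
→ t1 |4b|46|82|4b|00|df|46|5a|

RES = [0x4b, 0x46, 0x82, 0x4b, 0x00, 0xdf, 0x46, 0x5a]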